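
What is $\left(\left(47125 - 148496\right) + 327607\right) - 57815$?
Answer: $168421$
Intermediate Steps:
$\left(\left(47125 - 148496\right) + 327607\right) - 57815 = \left(-101371 + 327607\right) - 57815 = 226236 - 57815 = 168421$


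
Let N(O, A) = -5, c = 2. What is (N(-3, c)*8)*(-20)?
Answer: 800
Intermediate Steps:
(N(-3, c)*8)*(-20) = -5*8*(-20) = -40*(-20) = 800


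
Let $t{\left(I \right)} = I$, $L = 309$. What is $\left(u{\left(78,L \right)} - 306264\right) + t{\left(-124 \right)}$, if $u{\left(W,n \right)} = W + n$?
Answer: $-306001$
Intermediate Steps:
$\left(u{\left(78,L \right)} - 306264\right) + t{\left(-124 \right)} = \left(\left(78 + 309\right) - 306264\right) - 124 = \left(387 - 306264\right) - 124 = -305877 - 124 = -306001$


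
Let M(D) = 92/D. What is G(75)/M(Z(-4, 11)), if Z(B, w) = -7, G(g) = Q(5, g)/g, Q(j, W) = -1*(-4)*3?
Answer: -7/575 ≈ -0.012174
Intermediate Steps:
Q(j, W) = 12 (Q(j, W) = 4*3 = 12)
G(g) = 12/g
G(75)/M(Z(-4, 11)) = (12/75)/((92/(-7))) = (12*(1/75))/((92*(-⅐))) = 4/(25*(-92/7)) = (4/25)*(-7/92) = -7/575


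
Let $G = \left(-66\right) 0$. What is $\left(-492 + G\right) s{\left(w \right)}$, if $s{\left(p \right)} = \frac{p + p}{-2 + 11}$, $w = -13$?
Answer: $\frac{4264}{3} \approx 1421.3$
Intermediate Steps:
$s{\left(p \right)} = \frac{2 p}{9}$
$G = 0$
$\left(-492 + G\right) s{\left(w \right)} = \left(-492 + 0\right) \frac{2}{9} \left(-13\right) = \left(-492\right) \left(- \frac{26}{9}\right) = \frac{4264}{3}$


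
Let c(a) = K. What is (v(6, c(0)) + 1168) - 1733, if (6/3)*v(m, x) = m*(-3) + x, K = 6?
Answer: -571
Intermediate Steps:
c(a) = 6
v(m, x) = x/2 - 3*m/2 (v(m, x) = (m*(-3) + x)/2 = (-3*m + x)/2 = (x - 3*m)/2 = x/2 - 3*m/2)
(v(6, c(0)) + 1168) - 1733 = (((½)*6 - 3/2*6) + 1168) - 1733 = ((3 - 9) + 1168) - 1733 = (-6 + 1168) - 1733 = 1162 - 1733 = -571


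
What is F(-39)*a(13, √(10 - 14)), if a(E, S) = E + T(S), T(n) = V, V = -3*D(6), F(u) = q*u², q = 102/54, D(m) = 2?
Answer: 20111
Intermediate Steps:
q = 17/9 (q = 102*(1/54) = 17/9 ≈ 1.8889)
F(u) = 17*u²/9
V = -6 (V = -3*2 = -6)
T(n) = -6
a(E, S) = -6 + E (a(E, S) = E - 6 = -6 + E)
F(-39)*a(13, √(10 - 14)) = ((17/9)*(-39)²)*(-6 + 13) = ((17/9)*1521)*7 = 2873*7 = 20111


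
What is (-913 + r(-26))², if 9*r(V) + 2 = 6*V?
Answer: 70140625/81 ≈ 8.6593e+5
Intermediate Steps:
r(V) = -2/9 + 2*V/3 (r(V) = -2/9 + (6*V)/9 = -2/9 + 2*V/3)
(-913 + r(-26))² = (-913 + (-2/9 + (⅔)*(-26)))² = (-913 + (-2/9 - 52/3))² = (-913 - 158/9)² = (-8375/9)² = 70140625/81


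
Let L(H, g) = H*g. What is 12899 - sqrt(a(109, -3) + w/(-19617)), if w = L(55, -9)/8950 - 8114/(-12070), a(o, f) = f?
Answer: 12899 - I*sqrt(5389042315457697170430)/42383117010 ≈ 12899.0 - 1.7321*I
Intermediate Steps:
w = 1332913/2160530 (w = (55*(-9))/8950 - 8114/(-12070) = -495*1/8950 - 8114*(-1/12070) = -99/1790 + 4057/6035 = 1332913/2160530 ≈ 0.61694)
12899 - sqrt(a(109, -3) + w/(-19617)) = 12899 - sqrt(-3 + (1332913/2160530)/(-19617)) = 12899 - sqrt(-3 + (1332913/2160530)*(-1/19617)) = 12899 - sqrt(-3 - 1332913/42383117010) = 12899 - sqrt(-127150683943/42383117010) = 12899 - I*sqrt(5389042315457697170430)/42383117010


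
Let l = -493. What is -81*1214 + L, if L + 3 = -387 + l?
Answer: -99217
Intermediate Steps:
L = -883 (L = -3 + (-387 - 493) = -3 - 880 = -883)
-81*1214 + L = -81*1214 - 883 = -98334 - 883 = -99217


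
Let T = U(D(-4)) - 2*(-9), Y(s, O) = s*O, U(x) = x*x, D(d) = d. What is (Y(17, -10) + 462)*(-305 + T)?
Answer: -79132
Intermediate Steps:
U(x) = x²
Y(s, O) = O*s
T = 34 (T = (-4)² - 2*(-9) = 16 + 18 = 34)
(Y(17, -10) + 462)*(-305 + T) = (-10*17 + 462)*(-305 + 34) = (-170 + 462)*(-271) = 292*(-271) = -79132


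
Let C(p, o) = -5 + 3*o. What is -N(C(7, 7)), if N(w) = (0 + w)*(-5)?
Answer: 80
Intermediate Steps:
N(w) = -5*w (N(w) = w*(-5) = -5*w)
-N(C(7, 7)) = -(-5)*(-5 + 3*7) = -(-5)*(-5 + 21) = -(-5)*16 = -1*(-80) = 80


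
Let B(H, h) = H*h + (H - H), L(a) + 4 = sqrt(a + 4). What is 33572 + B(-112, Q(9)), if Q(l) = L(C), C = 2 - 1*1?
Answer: 34020 - 112*sqrt(5) ≈ 33770.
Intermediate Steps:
C = 1 (C = 2 - 1 = 1)
L(a) = -4 + sqrt(4 + a) (L(a) = -4 + sqrt(a + 4) = -4 + sqrt(4 + a))
Q(l) = -4 + sqrt(5) (Q(l) = -4 + sqrt(4 + 1) = -4 + sqrt(5))
B(H, h) = H*h (B(H, h) = H*h + 0 = H*h)
33572 + B(-112, Q(9)) = 33572 - 112*(-4 + sqrt(5)) = 33572 + (448 - 112*sqrt(5)) = 34020 - 112*sqrt(5)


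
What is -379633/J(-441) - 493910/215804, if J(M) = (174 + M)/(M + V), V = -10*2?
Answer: -18884082681311/28809834 ≈ -6.5547e+5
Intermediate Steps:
V = -20
J(M) = (174 + M)/(-20 + M) (J(M) = (174 + M)/(M - 20) = (174 + M)/(-20 + M))
-379633/J(-441) - 493910/215804 = -379633*(-20 - 441)/(174 - 441) - 493910/215804 = -379633/(-267/(-461)) - 493910*1/215804 = -379633/((-1/461*(-267))) - 246955/107902 = -379633/267/461 - 246955/107902 = -379633*461/267 - 246955/107902 = -175010813/267 - 246955/107902 = -18884082681311/28809834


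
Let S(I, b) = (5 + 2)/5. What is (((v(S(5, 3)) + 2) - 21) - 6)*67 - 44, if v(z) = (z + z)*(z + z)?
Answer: -29843/25 ≈ -1193.7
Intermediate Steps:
S(I, b) = 7/5 (S(I, b) = 7*(⅕) = 7/5)
v(z) = 4*z² (v(z) = (2*z)*(2*z) = 4*z²)
(((v(S(5, 3)) + 2) - 21) - 6)*67 - 44 = (((4*(7/5)² + 2) - 21) - 6)*67 - 44 = (((4*(49/25) + 2) - 21) - 6)*67 - 44 = (((196/25 + 2) - 21) - 6)*67 - 44 = ((246/25 - 21) - 6)*67 - 44 = (-279/25 - 6)*67 - 44 = -429/25*67 - 44 = -28743/25 - 44 = -29843/25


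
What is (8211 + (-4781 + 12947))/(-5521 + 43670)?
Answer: 16377/38149 ≈ 0.42929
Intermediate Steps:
(8211 + (-4781 + 12947))/(-5521 + 43670) = (8211 + 8166)/38149 = 16377*(1/38149) = 16377/38149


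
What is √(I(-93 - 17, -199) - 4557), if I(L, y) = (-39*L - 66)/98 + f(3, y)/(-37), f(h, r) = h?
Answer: 6*I*√8411173/259 ≈ 67.186*I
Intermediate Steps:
I(L, y) = -1368/1813 - 39*L/98 (I(L, y) = (-39*L - 66)/98 + 3/(-37) = (-66 - 39*L)*(1/98) + 3*(-1/37) = (-33/49 - 39*L/98) - 3/37 = -1368/1813 - 39*L/98)
√(I(-93 - 17, -199) - 4557) = √((-1368/1813 - 39*(-93 - 17)/98) - 4557) = √((-1368/1813 - 39/98*(-110)) - 4557) = √((-1368/1813 + 2145/49) - 4557) = √(77997/1813 - 4557) = √(-8183844/1813) = 6*I*√8411173/259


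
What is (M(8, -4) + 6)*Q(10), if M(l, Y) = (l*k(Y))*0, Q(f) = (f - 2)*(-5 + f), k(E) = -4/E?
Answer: 240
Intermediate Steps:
Q(f) = (-5 + f)*(-2 + f) (Q(f) = (-2 + f)*(-5 + f) = (-5 + f)*(-2 + f))
M(l, Y) = 0 (M(l, Y) = (l*(-4/Y))*0 = -4*l/Y*0 = 0)
(M(8, -4) + 6)*Q(10) = (0 + 6)*(10 + 10**2 - 7*10) = 6*(10 + 100 - 70) = 6*40 = 240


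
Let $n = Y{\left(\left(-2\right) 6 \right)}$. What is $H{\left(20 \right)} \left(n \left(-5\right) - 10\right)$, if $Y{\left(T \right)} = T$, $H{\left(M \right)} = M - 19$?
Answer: $50$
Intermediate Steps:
$H{\left(M \right)} = -19 + M$ ($H{\left(M \right)} = M - 19 = -19 + M$)
$n = -12$ ($n = \left(-2\right) 6 = -12$)
$H{\left(20 \right)} \left(n \left(-5\right) - 10\right) = \left(-19 + 20\right) \left(\left(-12\right) \left(-5\right) - 10\right) = 1 \left(60 - 10\right) = 1 \cdot 50 = 50$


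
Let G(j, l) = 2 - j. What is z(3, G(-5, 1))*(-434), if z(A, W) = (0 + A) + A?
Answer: -2604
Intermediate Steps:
z(A, W) = 2*A (z(A, W) = A + A = 2*A)
z(3, G(-5, 1))*(-434) = (2*3)*(-434) = 6*(-434) = -2604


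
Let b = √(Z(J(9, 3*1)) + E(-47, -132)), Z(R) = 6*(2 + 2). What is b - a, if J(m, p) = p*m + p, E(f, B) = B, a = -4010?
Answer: 4010 + 6*I*√3 ≈ 4010.0 + 10.392*I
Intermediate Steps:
J(m, p) = p + m*p (J(m, p) = m*p + p = p + m*p)
Z(R) = 24 (Z(R) = 6*4 = 24)
b = 6*I*√3 (b = √(24 - 132) = √(-108) = 6*I*√3 ≈ 10.392*I)
b - a = 6*I*√3 - 1*(-4010) = 6*I*√3 + 4010 = 4010 + 6*I*√3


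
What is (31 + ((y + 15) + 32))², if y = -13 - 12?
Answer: 2809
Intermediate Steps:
y = -25
(31 + ((y + 15) + 32))² = (31 + ((-25 + 15) + 32))² = (31 + (-10 + 32))² = (31 + 22)² = 53² = 2809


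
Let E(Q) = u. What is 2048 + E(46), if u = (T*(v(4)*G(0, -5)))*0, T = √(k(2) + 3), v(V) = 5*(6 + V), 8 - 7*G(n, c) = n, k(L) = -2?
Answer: 2048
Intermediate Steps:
G(n, c) = 8/7 - n/7
v(V) = 30 + 5*V
T = 1 (T = √(-2 + 3) = √1 = 1)
u = 0 (u = (1*((30 + 5*4)*(8/7 - ⅐*0)))*0 = (1*((30 + 20)*(8/7 + 0)))*0 = (1*(50*(8/7)))*0 = (1*(400/7))*0 = (400/7)*0 = 0)
E(Q) = 0
2048 + E(46) = 2048 + 0 = 2048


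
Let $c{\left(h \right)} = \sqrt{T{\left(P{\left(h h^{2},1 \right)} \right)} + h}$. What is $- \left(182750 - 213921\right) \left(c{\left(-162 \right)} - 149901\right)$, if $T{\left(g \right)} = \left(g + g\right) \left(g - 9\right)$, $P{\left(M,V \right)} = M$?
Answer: $-4672564071 + 280539 \sqrt{446309348110} \approx 1.8275 \cdot 10^{11}$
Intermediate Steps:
$T{\left(g \right)} = 2 g \left(-9 + g\right)$
$c{\left(h \right)} = \sqrt{h + 2 h^{3} \left(-9 + h^{3}\right)}$ ($c{\left(h \right)} = \sqrt{2 h h^{2} \left(-9 + h h^{2}\right) + h} = \sqrt{2 h^{3} \left(-9 + h^{3}\right) + h} = \sqrt{h + 2 h^{3} \left(-9 + h^{3}\right)}$)
$- \left(182750 - 213921\right) \left(c{\left(-162 \right)} - 149901\right) = - \left(182750 - 213921\right) \left(\sqrt{-162 - 18 \left(-162\right)^{3} + 2 \left(-162\right)^{6}} - 149901\right) = - \left(-31171\right) \left(\sqrt{-162 - -76527504 + 2 \cdot 18075490334784} - 149901\right) = - \left(-31171\right) \left(\sqrt{-162 + 76527504 + 36150980669568} - 149901\right) = - \left(-31171\right) \left(\sqrt{36151057196910} - 149901\right) = - \left(-31171\right) \left(9 \sqrt{446309348110} - 149901\right) = - \left(-31171\right) \left(-149901 + 9 \sqrt{446309348110}\right) = - (4672564071 - 280539 \sqrt{446309348110}) = -4672564071 + 280539 \sqrt{446309348110}$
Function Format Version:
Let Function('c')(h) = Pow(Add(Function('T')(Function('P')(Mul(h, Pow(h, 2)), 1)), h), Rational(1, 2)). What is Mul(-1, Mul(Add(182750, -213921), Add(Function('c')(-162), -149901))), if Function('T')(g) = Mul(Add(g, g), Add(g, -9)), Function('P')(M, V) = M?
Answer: Add(-4672564071, Mul(280539, Pow(446309348110, Rational(1, 2)))) ≈ 1.8275e+11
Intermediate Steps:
Function('T')(g) = Mul(2, g, Add(-9, g)) (Function('T')(g) = Mul(Mul(2, g), Add(-9, g)) = Mul(2, g, Add(-9, g)))
Function('c')(h) = Pow(Add(h, Mul(2, Pow(h, 3), Add(-9, Pow(h, 3)))), Rational(1, 2)) (Function('c')(h) = Pow(Add(Mul(2, Mul(h, Pow(h, 2)), Add(-9, Mul(h, Pow(h, 2)))), h), Rational(1, 2)) = Pow(Add(Mul(2, Pow(h, 3), Add(-9, Pow(h, 3))), h), Rational(1, 2)) = Pow(Add(h, Mul(2, Pow(h, 3), Add(-9, Pow(h, 3)))), Rational(1, 2)))
Mul(-1, Mul(Add(182750, -213921), Add(Function('c')(-162), -149901))) = Mul(-1, Mul(Add(182750, -213921), Add(Pow(Add(-162, Mul(-18, Pow(-162, 3)), Mul(2, Pow(-162, 6))), Rational(1, 2)), -149901))) = Mul(-1, Mul(-31171, Add(Pow(Add(-162, Mul(-18, -4251528), Mul(2, 18075490334784)), Rational(1, 2)), -149901))) = Mul(-1, Mul(-31171, Add(Pow(Add(-162, 76527504, 36150980669568), Rational(1, 2)), -149901))) = Mul(-1, Mul(-31171, Add(Pow(36151057196910, Rational(1, 2)), -149901))) = Mul(-1, Mul(-31171, Add(Mul(9, Pow(446309348110, Rational(1, 2))), -149901))) = Mul(-1, Mul(-31171, Add(-149901, Mul(9, Pow(446309348110, Rational(1, 2)))))) = Mul(-1, Add(4672564071, Mul(-280539, Pow(446309348110, Rational(1, 2))))) = Add(-4672564071, Mul(280539, Pow(446309348110, Rational(1, 2))))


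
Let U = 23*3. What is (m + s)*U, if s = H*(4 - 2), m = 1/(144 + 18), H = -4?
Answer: -29785/54 ≈ -551.57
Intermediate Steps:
m = 1/162 ≈ 0.0061728
U = 69
s = -8 (s = -4*(4 - 2) = -4*2 = -8)
(m + s)*U = (1/162 - 8)*69 = -1295/162*69 = -29785/54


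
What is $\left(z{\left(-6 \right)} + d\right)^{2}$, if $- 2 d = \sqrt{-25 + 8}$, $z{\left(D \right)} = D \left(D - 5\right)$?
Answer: $\frac{\left(-132 + i \sqrt{17}\right)^{2}}{4} \approx 4351.8 - 272.13 i$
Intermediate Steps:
$z{\left(D \right)} = D \left(-5 + D\right)$
$d = - \frac{i \sqrt{17}}{2}$ ($d = - \frac{\sqrt{-25 + 8}}{2} = - \frac{\sqrt{-17}}{2} = - \frac{i \sqrt{17}}{2} \approx - 2.0616 i$)
$\left(z{\left(-6 \right)} + d\right)^{2} = \left(- 6 \left(-5 - 6\right) - \frac{i \sqrt{17}}{2}\right)^{2} = \left(\left(-6\right) \left(-11\right) - \frac{i \sqrt{17}}{2}\right)^{2} = \left(66 - \frac{i \sqrt{17}}{2}\right)^{2}$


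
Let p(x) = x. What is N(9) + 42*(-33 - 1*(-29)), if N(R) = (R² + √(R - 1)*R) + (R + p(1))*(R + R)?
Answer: 93 + 18*√2 ≈ 118.46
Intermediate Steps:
N(R) = R² + R*√(-1 + R) + 2*R*(1 + R) (N(R) = (R² + √(R - 1)*R) + (R + 1)*(R + R) = (R² + √(-1 + R)*R) + (1 + R)*(2*R) = (R² + R*√(-1 + R)) + 2*R*(1 + R) = R² + R*√(-1 + R) + 2*R*(1 + R))
N(9) + 42*(-33 - 1*(-29)) = 9*(2 + √(-1 + 9) + 3*9) + 42*(-33 - 1*(-29)) = 9*(2 + √8 + 27) + 42*(-33 + 29) = 9*(2 + 2*√2 + 27) + 42*(-4) = 9*(29 + 2*√2) - 168 = (261 + 18*√2) - 168 = 93 + 18*√2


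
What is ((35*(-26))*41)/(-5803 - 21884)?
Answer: 37310/27687 ≈ 1.3476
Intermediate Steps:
((35*(-26))*41)/(-5803 - 21884) = -910*41/(-27687) = -37310*(-1/27687) = 37310/27687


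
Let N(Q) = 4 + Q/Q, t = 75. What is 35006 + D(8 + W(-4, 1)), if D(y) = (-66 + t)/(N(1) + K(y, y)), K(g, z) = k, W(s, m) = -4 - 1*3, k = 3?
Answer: 280057/8 ≈ 35007.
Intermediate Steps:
W(s, m) = -7 (W(s, m) = -4 - 3 = -7)
N(Q) = 5 (N(Q) = 4 + 1 = 5)
K(g, z) = 3
D(y) = 9/8 (D(y) = (-66 + 75)/(5 + 3) = 9/8)
35006 + D(8 + W(-4, 1)) = 35006 + 9/8 = 280057/8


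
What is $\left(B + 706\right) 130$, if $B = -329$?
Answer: $49010$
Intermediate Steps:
$\left(B + 706\right) 130 = \left(-329 + 706\right) 130 = 377 \cdot 130 = 49010$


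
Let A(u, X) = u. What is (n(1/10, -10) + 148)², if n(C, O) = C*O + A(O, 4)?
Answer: 18769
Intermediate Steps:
n(C, O) = O + C*O (n(C, O) = C*O + O = O + C*O)
(n(1/10, -10) + 148)² = (-10*(1 + 1/10) + 148)² = (-10*(1 + ⅒) + 148)² = (-10*11/10 + 148)² = (-11 + 148)² = 137² = 18769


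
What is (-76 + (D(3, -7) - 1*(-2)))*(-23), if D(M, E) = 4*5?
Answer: 1242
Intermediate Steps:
D(M, E) = 20
(-76 + (D(3, -7) - 1*(-2)))*(-23) = (-76 + (20 - 1*(-2)))*(-23) = (-76 + (20 + 2))*(-23) = (-76 + 22)*(-23) = -54*(-23) = 1242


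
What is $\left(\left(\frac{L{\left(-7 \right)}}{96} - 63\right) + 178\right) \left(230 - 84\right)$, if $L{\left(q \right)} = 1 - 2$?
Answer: $\frac{805847}{48} \approx 16788.0$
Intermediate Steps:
$L{\left(q \right)} = -1$ ($L{\left(q \right)} = 1 - 2 = -1$)
$\left(\left(\frac{L{\left(-7 \right)}}{96} - 63\right) + 178\right) \left(230 - 84\right) = \left(\left(- \frac{1}{96} - 63\right) + 178\right) \left(230 - 84\right) = \left(\left(\left(-1\right) \frac{1}{96} - 63\right) + 178\right) 146 = \left(\left(- \frac{1}{96} - 63\right) + 178\right) 146 = \left(- \frac{6049}{96} + 178\right) 146 = \frac{11039}{96} \cdot 146 = \frac{805847}{48}$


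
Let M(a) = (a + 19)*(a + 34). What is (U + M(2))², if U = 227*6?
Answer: 4485924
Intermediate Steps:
M(a) = (19 + a)*(34 + a)
U = 1362
(U + M(2))² = (1362 + (646 + 2² + 53*2))² = (1362 + (646 + 4 + 106))² = (1362 + 756)² = 2118² = 4485924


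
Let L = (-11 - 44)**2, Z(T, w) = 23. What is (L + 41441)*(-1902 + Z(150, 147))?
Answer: -83551614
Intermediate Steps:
L = 3025 (L = (-55)**2 = 3025)
(L + 41441)*(-1902 + Z(150, 147)) = (3025 + 41441)*(-1902 + 23) = 44466*(-1879) = -83551614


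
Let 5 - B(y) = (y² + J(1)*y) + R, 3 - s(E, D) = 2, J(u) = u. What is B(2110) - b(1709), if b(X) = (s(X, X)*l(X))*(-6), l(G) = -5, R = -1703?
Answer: -4452532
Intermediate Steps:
s(E, D) = 1 (s(E, D) = 3 - 1*2 = 3 - 2 = 1)
b(X) = 30 (b(X) = (1*(-5))*(-6) = -5*(-6) = 30)
B(y) = 1708 - y - y² (B(y) = 5 - ((y² + 1*y) - 1703) = 5 - ((y² + y) - 1703) = 5 - ((y + y²) - 1703) = 5 - (-1703 + y + y²) = 5 + (1703 - y - y²) = 1708 - y - y²)
B(2110) - b(1709) = (1708 - 1*2110 - 1*2110²) - 1*30 = (1708 - 2110 - 1*4452100) - 30 = (1708 - 2110 - 4452100) - 30 = -4452502 - 30 = -4452532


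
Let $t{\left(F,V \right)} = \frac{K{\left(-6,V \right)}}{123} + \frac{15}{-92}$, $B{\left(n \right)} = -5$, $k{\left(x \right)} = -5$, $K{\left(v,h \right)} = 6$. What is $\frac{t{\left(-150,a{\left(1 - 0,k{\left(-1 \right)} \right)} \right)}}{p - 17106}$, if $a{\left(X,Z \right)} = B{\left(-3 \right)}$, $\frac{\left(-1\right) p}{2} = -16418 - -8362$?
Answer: $\frac{431}{3749368} \approx 0.00011495$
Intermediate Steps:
$p = 16112$ ($p = - 2 \left(-16418 - -8362\right) = - 2 \left(-16418 + 8362\right) = \left(-2\right) \left(-8056\right) = 16112$)
$a{\left(X,Z \right)} = -5$
$t{\left(F,V \right)} = - \frac{431}{3772}$ ($t{\left(F,V \right)} = \frac{6}{123} + \frac{15}{-92} = 6 \cdot \frac{1}{123} + 15 \left(- \frac{1}{92}\right) = \frac{2}{41} - \frac{15}{92} = - \frac{431}{3772}$)
$\frac{t{\left(-150,a{\left(1 - 0,k{\left(-1 \right)} \right)} \right)}}{p - 17106} = - \frac{431}{3772 \left(16112 - 17106\right)} = - \frac{431}{3772 \left(-994\right)} = \left(- \frac{431}{3772}\right) \left(- \frac{1}{994}\right) = \frac{431}{3749368}$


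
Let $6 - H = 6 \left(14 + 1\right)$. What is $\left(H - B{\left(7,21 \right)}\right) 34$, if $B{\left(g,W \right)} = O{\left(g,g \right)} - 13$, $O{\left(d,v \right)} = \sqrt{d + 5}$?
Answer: $-2414 - 68 \sqrt{3} \approx -2531.8$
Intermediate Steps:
$O{\left(d,v \right)} = \sqrt{5 + d}$
$H = -84$ ($H = 6 - 6 \left(14 + 1\right) = 6 - 6 \cdot 15 = 6 - 90 = -84$)
$B{\left(g,W \right)} = -13 + \sqrt{5 + g}$ ($B{\left(g,W \right)} = \sqrt{5 + g} - 13 = -13 + \sqrt{5 + g}$)
$\left(H - B{\left(7,21 \right)}\right) 34 = \left(-84 - \left(-13 + \sqrt{5 + 7}\right)\right) 34 = \left(-84 - \left(-13 + \sqrt{12}\right)\right) 34 = \left(-84 - \left(-13 + 2 \sqrt{3}\right)\right) 34 = \left(-84 + \left(13 - 2 \sqrt{3}\right)\right) 34 = \left(-71 - 2 \sqrt{3}\right) 34 = -2414 - 68 \sqrt{3}$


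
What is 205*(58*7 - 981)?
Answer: -117875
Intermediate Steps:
205*(58*7 - 981) = 205*(406 - 981) = 205*(-575) = -117875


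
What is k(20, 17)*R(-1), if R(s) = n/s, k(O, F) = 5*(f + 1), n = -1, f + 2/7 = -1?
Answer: -10/7 ≈ -1.4286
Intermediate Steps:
f = -9/7 (f = -2/7 - 1 = -9/7 ≈ -1.2857)
k(O, F) = -10/7 (k(O, F) = 5*(-9/7 + 1) = 5*(-2/7) = -10/7)
R(s) = -1/s
k(20, 17)*R(-1) = -(-10)/(7*(-1)) = -(-10)*(-1)/7 = -10/7*1 = -10/7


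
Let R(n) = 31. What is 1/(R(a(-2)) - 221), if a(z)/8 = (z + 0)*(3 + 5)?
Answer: -1/190 ≈ -0.0052632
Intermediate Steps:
a(z) = 64*z (a(z) = 8*((z + 0)*(3 + 5)) = 8*(z*8) = 8*(8*z) = 64*z)
1/(R(a(-2)) - 221) = 1/(31 - 221) = 1/(-190) = -1/190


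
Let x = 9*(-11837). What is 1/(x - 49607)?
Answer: -1/156140 ≈ -6.4045e-6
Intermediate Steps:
x = -106533
1/(x - 49607) = 1/(-106533 - 49607) = 1/(-156140) = -1/156140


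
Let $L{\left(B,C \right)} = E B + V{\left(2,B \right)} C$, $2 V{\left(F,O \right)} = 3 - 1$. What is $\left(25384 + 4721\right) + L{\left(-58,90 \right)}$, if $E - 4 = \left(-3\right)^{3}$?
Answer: $31529$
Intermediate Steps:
$E = -23$ ($E = 4 + \left(-3\right)^{3} = 4 - 27 = -23$)
$V{\left(F,O \right)} = 1$ ($V{\left(F,O \right)} = \frac{3 - 1}{2} = \frac{1}{2} \cdot 2 = 1$)
$L{\left(B,C \right)} = C - 23 B$ ($L{\left(B,C \right)} = - 23 B + 1 C = - 23 B + C = C - 23 B$)
$\left(25384 + 4721\right) + L{\left(-58,90 \right)} = \left(25384 + 4721\right) + \left(90 - -1334\right) = 30105 + \left(90 + 1334\right) = 30105 + 1424 = 31529$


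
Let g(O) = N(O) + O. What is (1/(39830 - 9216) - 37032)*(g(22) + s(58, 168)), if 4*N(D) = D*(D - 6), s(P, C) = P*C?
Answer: -5585728306769/15307 ≈ -3.6491e+8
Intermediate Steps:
s(P, C) = C*P
N(D) = D*(-6 + D)/4 (N(D) = (D*(D - 6))/4 = (D*(-6 + D))/4 = D*(-6 + D)/4)
g(O) = O + O*(-6 + O)/4 (g(O) = O*(-6 + O)/4 + O = O + O*(-6 + O)/4)
(1/(39830 - 9216) - 37032)*(g(22) + s(58, 168)) = (1/(39830 - 9216) - 37032)*((1/4)*22*(-2 + 22) + 168*58) = (1/30614 - 37032)*((1/4)*22*20 + 9744) = (1/30614 - 37032)*(110 + 9744) = -1133697647/30614*9854 = -5585728306769/15307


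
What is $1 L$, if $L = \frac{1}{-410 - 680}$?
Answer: $- \frac{1}{1090} \approx -0.00091743$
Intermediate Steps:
$L = - \frac{1}{1090}$ ($L = \frac{1}{-1090} = - \frac{1}{1090} \approx -0.00091743$)
$1 L = 1 \left(- \frac{1}{1090}\right) = - \frac{1}{1090}$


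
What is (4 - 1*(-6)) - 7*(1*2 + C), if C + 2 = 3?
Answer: -11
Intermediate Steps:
C = 1 (C = -2 + 3 = 1)
(4 - 1*(-6)) - 7*(1*2 + C) = (4 - 1*(-6)) - 7*(1*2 + 1) = (4 + 6) - 7*(2 + 1) = 10 - 7*3 = 10 - 21 = -11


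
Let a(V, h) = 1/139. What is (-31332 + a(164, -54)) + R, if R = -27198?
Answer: -8135669/139 ≈ -58530.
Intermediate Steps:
a(V, h) = 1/139
(-31332 + a(164, -54)) + R = (-31332 + 1/139) - 27198 = -4355147/139 - 27198 = -8135669/139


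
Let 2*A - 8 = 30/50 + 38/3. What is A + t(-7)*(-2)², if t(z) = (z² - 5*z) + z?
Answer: 9559/30 ≈ 318.63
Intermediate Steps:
A = 319/30 (A = 4 + (30/50 + 38/3)/2 = 4 + (30*(1/50) + 38*(⅓))/2 = 4 + (⅗ + 38/3)/2 = 4 + (½)*(199/15) = 4 + 199/30 = 319/30 ≈ 10.633)
t(z) = z² - 4*z
A + t(-7)*(-2)² = 319/30 - 7*(-4 - 7)*(-2)² = 319/30 - 7*(-11)*4 = 319/30 + 77*4 = 319/30 + 308 = 9559/30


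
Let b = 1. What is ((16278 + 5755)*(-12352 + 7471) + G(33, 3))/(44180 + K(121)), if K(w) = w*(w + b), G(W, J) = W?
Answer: -53771520/29471 ≈ -1824.6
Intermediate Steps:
K(w) = w*(1 + w) (K(w) = w*(w + 1) = w*(1 + w))
((16278 + 5755)*(-12352 + 7471) + G(33, 3))/(44180 + K(121)) = ((16278 + 5755)*(-12352 + 7471) + 33)/(44180 + 121*(1 + 121)) = (22033*(-4881) + 33)/(44180 + 121*122) = (-107543073 + 33)/(44180 + 14762) = -107543040/58942 = -107543040*1/58942 = -53771520/29471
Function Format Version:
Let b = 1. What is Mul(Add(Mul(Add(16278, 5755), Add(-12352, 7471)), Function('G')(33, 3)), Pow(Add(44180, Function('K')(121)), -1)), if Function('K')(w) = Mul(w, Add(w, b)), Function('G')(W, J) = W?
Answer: Rational(-53771520, 29471) ≈ -1824.6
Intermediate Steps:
Function('K')(w) = Mul(w, Add(1, w)) (Function('K')(w) = Mul(w, Add(w, 1)) = Mul(w, Add(1, w)))
Mul(Add(Mul(Add(16278, 5755), Add(-12352, 7471)), Function('G')(33, 3)), Pow(Add(44180, Function('K')(121)), -1)) = Mul(Add(Mul(Add(16278, 5755), Add(-12352, 7471)), 33), Pow(Add(44180, Mul(121, Add(1, 121))), -1)) = Mul(Add(Mul(22033, -4881), 33), Pow(Add(44180, Mul(121, 122)), -1)) = Mul(Add(-107543073, 33), Pow(Add(44180, 14762), -1)) = Mul(-107543040, Pow(58942, -1)) = Mul(-107543040, Rational(1, 58942)) = Rational(-53771520, 29471)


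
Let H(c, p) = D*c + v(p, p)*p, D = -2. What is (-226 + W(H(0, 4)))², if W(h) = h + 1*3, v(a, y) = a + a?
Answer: 36481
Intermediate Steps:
v(a, y) = 2*a
H(c, p) = -2*c + 2*p² (H(c, p) = -2*c + (2*p)*p = -2*c + 2*p²)
W(h) = 3 + h (W(h) = h + 3 = 3 + h)
(-226 + W(H(0, 4)))² = (-226 + (3 + (-2*0 + 2*4²)))² = (-226 + (3 + (0 + 2*16)))² = (-226 + (3 + (0 + 32)))² = (-226 + (3 + 32))² = (-226 + 35)² = (-191)² = 36481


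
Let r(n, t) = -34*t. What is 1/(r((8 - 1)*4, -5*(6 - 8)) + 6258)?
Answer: 1/5918 ≈ 0.00016898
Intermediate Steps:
1/(r((8 - 1)*4, -5*(6 - 8)) + 6258) = 1/(-(-170)*(6 - 8) + 6258) = 1/(-(-170)*(-2) + 6258) = 1/(-34*10 + 6258) = 1/(-340 + 6258) = 1/5918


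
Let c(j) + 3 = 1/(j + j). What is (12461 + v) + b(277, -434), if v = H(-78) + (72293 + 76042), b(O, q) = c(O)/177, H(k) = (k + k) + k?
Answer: 15744386935/98058 ≈ 1.6056e+5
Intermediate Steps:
c(j) = -3 + 1/(2*j) (c(j) = -3 + 1/(j + j) = -3 + 1/(2*j))
H(k) = 3*k (H(k) = 2*k + k = 3*k)
b(O, q) = -1/59 + 1/(354*O) (b(O, q) = (-3 + 1/(2*O))/177 = (-3 + 1/(2*O))*(1/177) = -1/59 + 1/(354*O))
v = 148101 (v = 3*(-78) + (72293 + 76042) = -234 + 148335 = 148101)
(12461 + v) + b(277, -434) = (12461 + 148101) + (1/354)*(1 - 6*277)/277 = 160562 + (1/354)*(1/277)*(1 - 1662) = 160562 + (1/354)*(1/277)*(-1661) = 160562 - 1661/98058 = 15744386935/98058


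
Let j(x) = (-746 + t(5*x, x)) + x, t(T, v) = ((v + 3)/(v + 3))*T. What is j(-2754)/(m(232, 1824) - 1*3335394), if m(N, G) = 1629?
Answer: 3454/666753 ≈ 0.0051803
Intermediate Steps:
t(T, v) = T (t(T, v) = ((3 + v)/(3 + v))*T = 1*T = T)
j(x) = -746 + 6*x (j(x) = (-746 + 5*x) + x = -746 + 6*x)
j(-2754)/(m(232, 1824) - 1*3335394) = (-746 + 6*(-2754))/(1629 - 1*3335394) = (-746 - 16524)/(1629 - 3335394) = -17270/(-3333765) = -17270*(-1/3333765) = 3454/666753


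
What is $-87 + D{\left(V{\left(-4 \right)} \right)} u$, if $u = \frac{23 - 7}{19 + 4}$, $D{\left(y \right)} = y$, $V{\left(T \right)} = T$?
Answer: $- \frac{2065}{23} \approx -89.783$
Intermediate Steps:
$u = \frac{16}{23} \approx 0.69565$
$-87 + D{\left(V{\left(-4 \right)} \right)} u = -87 - \frac{64}{23} = - \frac{2065}{23}$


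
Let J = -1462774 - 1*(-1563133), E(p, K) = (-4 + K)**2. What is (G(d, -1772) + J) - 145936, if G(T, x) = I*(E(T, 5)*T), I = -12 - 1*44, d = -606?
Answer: -11641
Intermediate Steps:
I = -56 (I = -12 - 44 = -56)
G(T, x) = -56*T (G(T, x) = -56*(-4 + 5)**2*T = -56*1**2*T = -56*T)
J = 100359 (J = -1462774 + 1563133 = 100359)
(G(d, -1772) + J) - 145936 = (-56*(-606) + 100359) - 145936 = (33936 + 100359) - 145936 = 134295 - 145936 = -11641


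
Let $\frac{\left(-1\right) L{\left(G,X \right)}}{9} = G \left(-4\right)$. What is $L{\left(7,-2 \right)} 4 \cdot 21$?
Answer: $21168$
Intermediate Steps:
$L{\left(G,X \right)} = 36 G$ ($L{\left(G,X \right)} = - 9 G \left(-4\right) = - 9 \left(- 4 G\right) = 36 G$)
$L{\left(7,-2 \right)} 4 \cdot 21 = 36 \cdot 7 \cdot 4 \cdot 21 = 252 \cdot 4 \cdot 21 = 1008 \cdot 21 = 21168$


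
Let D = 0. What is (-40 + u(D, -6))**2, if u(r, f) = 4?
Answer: 1296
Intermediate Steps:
(-40 + u(D, -6))**2 = (-40 + 4)**2 = (-36)**2 = 1296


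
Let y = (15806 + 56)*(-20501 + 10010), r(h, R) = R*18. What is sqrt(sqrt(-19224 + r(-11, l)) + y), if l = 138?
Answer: sqrt(-166408242 + 6*I*sqrt(465)) ≈ 0.e-3 + 12900.0*I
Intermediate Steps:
r(h, R) = 18*R
y = -166408242 (y = 15862*(-10491) = -166408242)
sqrt(sqrt(-19224 + r(-11, l)) + y) = sqrt(sqrt(-19224 + 18*138) - 166408242) = sqrt(sqrt(-19224 + 2484) - 166408242) = sqrt(sqrt(-16740) - 166408242) = sqrt(6*I*sqrt(465) - 166408242) = sqrt(-166408242 + 6*I*sqrt(465))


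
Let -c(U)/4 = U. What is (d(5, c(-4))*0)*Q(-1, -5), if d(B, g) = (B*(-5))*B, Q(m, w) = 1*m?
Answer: 0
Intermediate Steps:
c(U) = -4*U
Q(m, w) = m
d(B, g) = -5*B**2 (d(B, g) = (-5*B)*B = -5*B**2)
(d(5, c(-4))*0)*Q(-1, -5) = (-5*5**2*0)*(-1) = (-5*25*0)*(-1) = -125*0*(-1) = 0*(-1) = 0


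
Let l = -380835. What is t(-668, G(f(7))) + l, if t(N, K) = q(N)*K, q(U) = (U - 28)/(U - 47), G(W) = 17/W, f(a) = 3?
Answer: -272293081/715 ≈ -3.8083e+5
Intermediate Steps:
q(U) = (-28 + U)/(-47 + U)
t(N, K) = K*(-28 + N)/(-47 + N) (t(N, K) = ((-28 + N)/(-47 + N))*K = K*(-28 + N)/(-47 + N))
t(-668, G(f(7))) + l = (17/3)*(-28 - 668)/(-47 - 668) - 380835 = (17*(⅓))*(-696)/(-715) - 380835 = (17/3)*(-1/715)*(-696) - 380835 = 3944/715 - 380835 = -272293081/715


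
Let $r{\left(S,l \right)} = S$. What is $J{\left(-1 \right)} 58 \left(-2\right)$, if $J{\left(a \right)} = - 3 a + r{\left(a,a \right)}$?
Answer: $-232$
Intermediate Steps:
$J{\left(a \right)} = - 2 a$ ($J{\left(a \right)} = - 3 a + a = - 2 a$)
$J{\left(-1 \right)} 58 \left(-2\right) = \left(-2\right) \left(-1\right) 58 \left(-2\right) = 2 \left(-116\right) = -232$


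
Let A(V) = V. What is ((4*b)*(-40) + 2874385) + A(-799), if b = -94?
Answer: 2888626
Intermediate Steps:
((4*b)*(-40) + 2874385) + A(-799) = ((4*(-94))*(-40) + 2874385) - 799 = (-376*(-40) + 2874385) - 799 = (15040 + 2874385) - 799 = 2889425 - 799 = 2888626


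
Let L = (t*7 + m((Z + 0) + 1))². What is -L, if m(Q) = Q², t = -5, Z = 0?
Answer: -1156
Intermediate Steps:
L = 1156 (L = (-5*7 + ((0 + 0) + 1)²)² = (-35 + (0 + 1)²)² = (-35 + 1²)² = (-35 + 1)² = (-34)² = 1156)
-L = -1*1156 = -1156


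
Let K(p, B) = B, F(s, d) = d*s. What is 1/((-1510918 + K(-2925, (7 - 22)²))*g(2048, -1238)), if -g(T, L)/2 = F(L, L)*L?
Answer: -1/5732817896234992 ≈ -1.7443e-16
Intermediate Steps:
g(T, L) = -2*L³ (g(T, L) = -2*L*L*L = -2*L²*L = -2*L³)
1/((-1510918 + K(-2925, (7 - 22)²))*g(2048, -1238)) = 1/((-1510918 + (7 - 22)²)*((-2*(-1238)³))) = 1/((-1510918 + (-15)²)*((-2*(-1897413272)))) = 1/((-1510918 + 225)*3794826544) = (1/3794826544)/(-1510693) = -1/1510693*1/3794826544 = -1/5732817896234992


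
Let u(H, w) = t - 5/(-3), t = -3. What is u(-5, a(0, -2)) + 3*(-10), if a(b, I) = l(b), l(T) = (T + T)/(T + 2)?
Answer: -94/3 ≈ -31.333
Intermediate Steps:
l(T) = 2*T/(2 + T) (l(T) = (2*T)/(2 + T) = 2*T/(2 + T))
a(b, I) = 2*b/(2 + b)
u(H, w) = -4/3 (u(H, w) = -3 - 5/(-3) = -3 - 5*(-⅓) = -3 + 5/3 = -4/3)
u(-5, a(0, -2)) + 3*(-10) = -4/3 + 3*(-10) = -4/3 - 30 = -94/3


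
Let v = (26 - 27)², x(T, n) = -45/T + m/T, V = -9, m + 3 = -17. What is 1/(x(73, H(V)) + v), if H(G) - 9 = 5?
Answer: 73/8 ≈ 9.1250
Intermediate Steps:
m = -20 (m = -3 - 17 = -20)
H(G) = 14 (H(G) = 9 + 5 = 14)
x(T, n) = -65/T (x(T, n) = -45/T - 20/T = -65/T)
v = 1 (v = (-1)² = 1)
1/(x(73, H(V)) + v) = 1/(-65/73 + 1) = 1/(8/73) = 73/8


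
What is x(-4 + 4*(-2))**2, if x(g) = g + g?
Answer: 576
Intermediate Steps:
x(g) = 2*g
x(-4 + 4*(-2))**2 = (2*(-4 + 4*(-2)))**2 = (2*(-4 - 8))**2 = (2*(-12))**2 = (-24)**2 = 576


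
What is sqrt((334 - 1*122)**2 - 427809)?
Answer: I*sqrt(382865) ≈ 618.76*I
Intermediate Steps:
sqrt((334 - 1*122)**2 - 427809) = sqrt((334 - 122)**2 - 427809) = sqrt(212**2 - 427809) = sqrt(44944 - 427809) = sqrt(-382865) = I*sqrt(382865)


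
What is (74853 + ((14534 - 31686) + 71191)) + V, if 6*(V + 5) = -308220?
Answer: 77517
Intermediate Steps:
V = -51375 (V = -5 + (1/6)*(-308220) = -5 - 51370 = -51375)
(74853 + ((14534 - 31686) + 71191)) + V = (74853 + ((14534 - 31686) + 71191)) - 51375 = (74853 + (-17152 + 71191)) - 51375 = (74853 + 54039) - 51375 = 128892 - 51375 = 77517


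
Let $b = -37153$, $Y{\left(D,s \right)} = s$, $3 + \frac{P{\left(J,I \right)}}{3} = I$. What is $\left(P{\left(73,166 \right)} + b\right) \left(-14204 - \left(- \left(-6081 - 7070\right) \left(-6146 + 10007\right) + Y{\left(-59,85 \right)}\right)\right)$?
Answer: $1862175559200$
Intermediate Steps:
$P{\left(J,I \right)} = -9 + 3 I$
$\left(P{\left(73,166 \right)} + b\right) \left(-14204 - \left(- \left(-6081 - 7070\right) \left(-6146 + 10007\right) + Y{\left(-59,85 \right)}\right)\right) = \left(\left(-9 + 3 \cdot 166\right) - 37153\right) \left(-14204 + \left(\left(-6081 - 7070\right) \left(-6146 + 10007\right) - 85\right)\right) = \left(\left(-9 + 498\right) - 37153\right) \left(-14204 - 50776096\right) = \left(489 - 37153\right) \left(-14204 - 50776096\right) = - 36664 \left(-14204 - 50776096\right) = \left(-36664\right) \left(-50790300\right) = 1862175559200$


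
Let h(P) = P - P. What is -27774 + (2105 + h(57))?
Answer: -25669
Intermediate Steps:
h(P) = 0
-27774 + (2105 + h(57)) = -27774 + (2105 + 0) = -27774 + 2105 = -25669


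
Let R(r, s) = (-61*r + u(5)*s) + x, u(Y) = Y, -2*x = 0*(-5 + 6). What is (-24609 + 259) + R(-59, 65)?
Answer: -20426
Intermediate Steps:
x = 0 (x = -0*(-5 + 6) = -0 = -1/2*0 = 0)
R(r, s) = -61*r + 5*s (R(r, s) = (-61*r + 5*s) + 0 = -61*r + 5*s)
(-24609 + 259) + R(-59, 65) = (-24609 + 259) + (-61*(-59) + 5*65) = -24350 + (3599 + 325) = -24350 + 3924 = -20426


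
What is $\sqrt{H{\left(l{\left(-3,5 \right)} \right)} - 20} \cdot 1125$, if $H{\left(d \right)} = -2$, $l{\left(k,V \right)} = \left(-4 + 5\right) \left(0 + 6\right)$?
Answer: $1125 i \sqrt{22} \approx 5276.7 i$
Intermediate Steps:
$l{\left(k,V \right)} = 6$ ($l{\left(k,V \right)} = 1 \cdot 6 = 6$)
$\sqrt{H{\left(l{\left(-3,5 \right)} \right)} - 20} \cdot 1125 = \sqrt{-2 - 20} \cdot 1125 = \sqrt{-22} \cdot 1125 = i \sqrt{22} \cdot 1125 = 1125 i \sqrt{22}$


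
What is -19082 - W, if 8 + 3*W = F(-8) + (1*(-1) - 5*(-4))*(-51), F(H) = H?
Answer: -56261/3 ≈ -18754.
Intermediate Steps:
W = -985/3 (W = -8/3 + (-8 + (1*(-1) - 5*(-4))*(-51))/3 = -8/3 + (-8 + (-1 + 20)*(-51))/3 = -8/3 + (-8 + 19*(-51))/3 = -8/3 + (-8 - 969)/3 = -8/3 + (⅓)*(-977) = -8/3 - 977/3 = -985/3 ≈ -328.33)
-19082 - W = -19082 - 1*(-985/3) = -19082 + 985/3 = -56261/3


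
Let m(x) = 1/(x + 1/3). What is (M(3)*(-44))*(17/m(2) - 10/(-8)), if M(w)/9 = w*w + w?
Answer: -194436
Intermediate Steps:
M(w) = 9*w + 9*w² (M(w) = 9*(w*w + w) = 9*(w² + w) = 9*(w + w²) = 9*w + 9*w²)
m(x) = 1/(⅓ + x) (m(x) = 1/(x + ⅓) = 1/(⅓ + x))
(M(3)*(-44))*(17/m(2) - 10/(-8)) = ((9*3*(1 + 3))*(-44))*(17/((3/(1 + 3*2))) - 10/(-8)) = ((9*3*4)*(-44))*(17/((3/(1 + 6))) - 10*(-⅛)) = (108*(-44))*(17/((3/7)) + 5/4) = -4752*(17/((3*(⅐))) + 5/4) = -4752*(17/(3/7) + 5/4) = -4752*(17*(7/3) + 5/4) = -4752*(119/3 + 5/4) = -4752*491/12 = -194436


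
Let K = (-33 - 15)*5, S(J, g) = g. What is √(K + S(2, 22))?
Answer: I*√218 ≈ 14.765*I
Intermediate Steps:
K = -240 (K = -48*5 = -240)
√(K + S(2, 22)) = √(-240 + 22) = √(-218) = I*√218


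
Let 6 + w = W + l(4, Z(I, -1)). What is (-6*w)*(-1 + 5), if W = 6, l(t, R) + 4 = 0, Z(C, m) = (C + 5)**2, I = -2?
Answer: 96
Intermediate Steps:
Z(C, m) = (5 + C)**2
l(t, R) = -4 (l(t, R) = -4 + 0 = -4)
w = -4 (w = -6 + (6 - 4) = -6 + 2 = -4)
(-6*w)*(-1 + 5) = (-6*(-4))*(-1 + 5) = 24*4 = 96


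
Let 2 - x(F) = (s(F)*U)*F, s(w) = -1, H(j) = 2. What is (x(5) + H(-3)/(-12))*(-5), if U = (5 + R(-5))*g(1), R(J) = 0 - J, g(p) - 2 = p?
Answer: -4555/6 ≈ -759.17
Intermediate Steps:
g(p) = 2 + p
R(J) = -J
U = 30 (U = (5 - 1*(-5))*(2 + 1) = (5 + 5)*3 = 10*3 = 30)
x(F) = 2 + 30*F (x(F) = 2 - (-1*30)*F = 2 - (-30)*F = 2 + 30*F)
(x(5) + H(-3)/(-12))*(-5) = ((2 + 30*5) + 2/(-12))*(-5) = ((2 + 150) + 2*(-1/12))*(-5) = (152 - ⅙)*(-5) = (911/6)*(-5) = -4555/6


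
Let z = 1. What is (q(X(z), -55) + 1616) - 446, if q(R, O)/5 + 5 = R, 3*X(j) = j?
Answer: 3440/3 ≈ 1146.7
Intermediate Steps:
X(j) = j/3
q(R, O) = -25 + 5*R
(q(X(z), -55) + 1616) - 446 = ((-25 + 5*((⅓)*1)) + 1616) - 446 = ((-25 + 5*(⅓)) + 1616) - 446 = ((-25 + 5/3) + 1616) - 446 = (-70/3 + 1616) - 446 = 4778/3 - 446 = 3440/3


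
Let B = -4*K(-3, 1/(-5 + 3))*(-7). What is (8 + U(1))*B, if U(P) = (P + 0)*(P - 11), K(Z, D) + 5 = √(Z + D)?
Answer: 280 - 28*I*√14 ≈ 280.0 - 104.77*I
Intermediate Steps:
K(Z, D) = -5 + √(D + Z) (K(Z, D) = -5 + √(Z + D) = -5 + √(D + Z))
B = -140 + 14*I*√14 (B = -4*(-5 + √(1/(-5 + 3) - 3))*(-7) = -4*(-5 + √(1/(-2) - 3))*(-7) = -4*(-5 + √(-½ - 3))*(-7) = -4*(-5 + √(-7/2))*(-7) = -4*(-5 + I*√14/2)*(-7) = (20 - 2*I*√14)*(-7) = -140 + 14*I*√14 ≈ -140.0 + 52.383*I)
U(P) = P*(-11 + P)
(8 + U(1))*B = (8 + 1*(-11 + 1))*(-140 + 14*I*√14) = (8 + 1*(-10))*(-140 + 14*I*√14) = (8 - 10)*(-140 + 14*I*√14) = -2*(-140 + 14*I*√14) = 280 - 28*I*√14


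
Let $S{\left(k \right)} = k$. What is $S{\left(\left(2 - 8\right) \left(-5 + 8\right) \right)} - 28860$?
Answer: $-28878$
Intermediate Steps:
$S{\left(\left(2 - 8\right) \left(-5 + 8\right) \right)} - 28860 = \left(2 - 8\right) \left(-5 + 8\right) - 28860 = \left(-6\right) 3 - 28860 = -18 - 28860 = -28878$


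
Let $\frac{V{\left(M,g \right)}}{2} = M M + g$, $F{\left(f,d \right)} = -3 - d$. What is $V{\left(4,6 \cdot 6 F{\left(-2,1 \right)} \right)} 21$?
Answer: $-5376$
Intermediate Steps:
$V{\left(M,g \right)} = 2 g + 2 M^{2}$ ($V{\left(M,g \right)} = 2 \left(M M + g\right) = 2 \left(M^{2} + g\right) = 2 \left(g + M^{2}\right) = 2 g + 2 M^{2}$)
$V{\left(4,6 \cdot 6 F{\left(-2,1 \right)} \right)} 21 = \left(2 \cdot 6 \cdot 6 \left(-3 - 1\right) + 2 \cdot 4^{2}\right) 21 = \left(2 \cdot 36 \left(-3 - 1\right) + 2 \cdot 16\right) 21 = \left(2 \cdot 36 \left(-4\right) + 32\right) 21 = \left(2 \left(-144\right) + 32\right) 21 = \left(-288 + 32\right) 21 = \left(-256\right) 21 = -5376$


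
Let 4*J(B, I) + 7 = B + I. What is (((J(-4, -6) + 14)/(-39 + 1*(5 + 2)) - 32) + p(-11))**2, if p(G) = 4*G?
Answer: 95394289/16384 ≈ 5822.4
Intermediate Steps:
J(B, I) = -7/4 + B/4 + I/4 (J(B, I) = -7/4 + (B + I)/4 = -7/4 + (B/4 + I/4) = -7/4 + B/4 + I/4)
(((J(-4, -6) + 14)/(-39 + 1*(5 + 2)) - 32) + p(-11))**2 = ((((-7/4 + (1/4)*(-4) + (1/4)*(-6)) + 14)/(-39 + 1*(5 + 2)) - 32) + 4*(-11))**2 = ((((-7/4 - 1 - 3/2) + 14)/(-39 + 1*7) - 32) - 44)**2 = (((-17/4 + 14)/(-39 + 7) - 32) - 44)**2 = (((39/4)/(-32) - 32) - 44)**2 = (((39/4)*(-1/32) - 32) - 44)**2 = ((-39/128 - 32) - 44)**2 = (-4135/128 - 44)**2 = (-9767/128)**2 = 95394289/16384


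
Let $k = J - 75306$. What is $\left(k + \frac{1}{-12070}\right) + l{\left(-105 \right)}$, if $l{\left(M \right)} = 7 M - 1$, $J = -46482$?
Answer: $- \frac{1478864681}{12070} \approx -1.2252 \cdot 10^{5}$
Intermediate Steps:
$l{\left(M \right)} = -1 + 7 M$
$k = -121788$ ($k = -46482 - 75306 = -121788$)
$\left(k + \frac{1}{-12070}\right) + l{\left(-105 \right)} = \left(-121788 + \frac{1}{-12070}\right) + \left(-1 + 7 \left(-105\right)\right) = \left(-121788 - \frac{1}{12070}\right) - 736 = - \frac{1469981161}{12070} - 736 = - \frac{1478864681}{12070}$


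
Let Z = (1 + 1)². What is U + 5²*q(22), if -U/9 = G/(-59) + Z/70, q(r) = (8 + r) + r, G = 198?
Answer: 2745808/2065 ≈ 1329.7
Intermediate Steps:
q(r) = 8 + 2*r
Z = 4 (Z = 2² = 4)
U = 61308/2065 (U = -9*(198/(-59) + 4/70) = -9*(198*(-1/59) + 4*(1/70)) = -9*(-198/59 + 2/35) = -9*(-6812/2065) = 61308/2065 ≈ 29.689)
U + 5²*q(22) = 61308/2065 + 5²*(8 + 2*22) = 61308/2065 + 25*(8 + 44) = 61308/2065 + 25*52 = 61308/2065 + 1300 = 2745808/2065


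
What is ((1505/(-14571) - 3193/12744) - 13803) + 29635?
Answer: 326647009405/20632536 ≈ 15832.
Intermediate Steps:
((1505/(-14571) - 3193/12744) - 13803) + 29635 = ((1505*(-1/14571) - 3193*1/12744) - 13803) + 29635 = ((-1505/14571 - 3193/12744) - 13803) + 29635 = (-7300547/20632536 - 13803) + 29635 = -284798194955/20632536 + 29635 = 326647009405/20632536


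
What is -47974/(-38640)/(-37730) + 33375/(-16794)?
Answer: -1351605304871/680104378800 ≈ -1.9874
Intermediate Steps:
-47974/(-38640)/(-37730) + 33375/(-16794) = -47974*(-1/38640)*(-1/37730) + 33375*(-1/16794) = (23987/19320)*(-1/37730) - 11125/5598 = -23987/728943600 - 11125/5598 = -1351605304871/680104378800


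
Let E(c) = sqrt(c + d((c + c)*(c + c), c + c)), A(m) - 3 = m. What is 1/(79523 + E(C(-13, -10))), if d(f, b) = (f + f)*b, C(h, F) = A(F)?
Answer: 79523/6323913024 - I*sqrt(5495)/6323913024 ≈ 1.2575e-5 - 1.1722e-8*I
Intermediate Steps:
A(m) = 3 + m
C(h, F) = 3 + F
d(f, b) = 2*b*f (d(f, b) = (2*f)*b = 2*b*f)
E(c) = sqrt(c + 16*c**3) (E(c) = sqrt(c + 2*(c + c)*((c + c)*(c + c))) = sqrt(c + 2*(2*c)*((2*c)*(2*c))) = sqrt(c + 2*(2*c)*(4*c**2)) = sqrt(c + 16*c**3))
1/(79523 + E(C(-13, -10))) = 1/(79523 + sqrt((3 - 10) + 16*(3 - 10)**3)) = 1/(79523 + sqrt(-7 + 16*(-7)**3)) = 1/(79523 + sqrt(-7 + 16*(-343))) = 1/(79523 + sqrt(-7 - 5488)) = 1/(79523 + sqrt(-5495)) = 1/(79523 + I*sqrt(5495))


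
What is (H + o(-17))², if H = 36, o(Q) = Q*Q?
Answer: 105625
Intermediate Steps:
o(Q) = Q²
(H + o(-17))² = (36 + (-17)²)² = (36 + 289)² = 325² = 105625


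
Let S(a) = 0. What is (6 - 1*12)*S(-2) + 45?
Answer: 45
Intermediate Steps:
(6 - 1*12)*S(-2) + 45 = (6 - 1*12)*0 + 45 = (6 - 12)*0 + 45 = -6*0 + 45 = 0 + 45 = 45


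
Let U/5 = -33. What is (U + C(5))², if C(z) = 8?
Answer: 24649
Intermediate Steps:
U = -165 (U = 5*(-33) = -165)
(U + C(5))² = (-165 + 8)² = (-157)² = 24649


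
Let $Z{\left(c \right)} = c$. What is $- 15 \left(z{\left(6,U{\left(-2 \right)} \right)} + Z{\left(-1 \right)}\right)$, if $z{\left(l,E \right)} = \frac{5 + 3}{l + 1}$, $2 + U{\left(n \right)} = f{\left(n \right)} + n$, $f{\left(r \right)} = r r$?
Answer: $- \frac{15}{7} \approx -2.1429$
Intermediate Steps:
$f{\left(r \right)} = r^{2}$
$U{\left(n \right)} = -2 + n + n^{2}$ ($U{\left(n \right)} = -2 + \left(n^{2} + n\right) = -2 + \left(n + n^{2}\right) = -2 + n + n^{2}$)
$z{\left(l,E \right)} = \frac{8}{1 + l}$
$- 15 \left(z{\left(6,U{\left(-2 \right)} \right)} + Z{\left(-1 \right)}\right) = - 15 \left(\frac{8}{1 + 6} - 1\right) = - 15 \left(\frac{8}{7} - 1\right) = \left(-15\right) \frac{1}{7} = - \frac{15}{7}$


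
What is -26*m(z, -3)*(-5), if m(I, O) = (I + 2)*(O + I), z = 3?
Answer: 0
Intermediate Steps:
m(I, O) = (2 + I)*(I + O)
-26*m(z, -3)*(-5) = -26*(3² + 2*3 + 2*(-3) + 3*(-3))*(-5) = -26*(9 + 6 - 6 - 9)*(-5) = -26*0*(-5) = 0*(-5) = 0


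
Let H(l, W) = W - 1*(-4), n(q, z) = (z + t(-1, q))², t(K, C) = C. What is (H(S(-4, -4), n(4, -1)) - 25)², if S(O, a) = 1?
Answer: 144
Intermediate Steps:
n(q, z) = (q + z)² (n(q, z) = (z + q)² = (q + z)²)
H(l, W) = 4 + W (H(l, W) = W + 4 = 4 + W)
(H(S(-4, -4), n(4, -1)) - 25)² = ((4 + (4 - 1)²) - 25)² = ((4 + 3²) - 25)² = ((4 + 9) - 25)² = (13 - 25)² = (-12)² = 144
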